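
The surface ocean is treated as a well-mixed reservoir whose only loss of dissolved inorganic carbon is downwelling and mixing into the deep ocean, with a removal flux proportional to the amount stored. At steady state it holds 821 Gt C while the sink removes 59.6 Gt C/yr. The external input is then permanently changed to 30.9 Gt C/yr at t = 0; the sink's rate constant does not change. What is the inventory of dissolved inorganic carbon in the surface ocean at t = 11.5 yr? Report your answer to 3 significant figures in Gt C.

Residence time τ = M₀/F₀ = 13.78 yr. The eventual steady state is M_∞ = M₀·(F₁/F₀) = 821 × 30.9/59.6 = 425.65 Gt C.
The anomaly ΔM(t) = M(t) − M_∞ decays as ΔM₀·e^(−t/τ) with ΔM₀ = 821 − 425.65 = 395.3 Gt C.
At t = 11.5 yr, e^(−t/τ) = e^(−0.8348) = 0.4339, so ΔM = 171.6 Gt C and M = 425.65 + 171.6 = 597.21 Gt C.

597 Gt C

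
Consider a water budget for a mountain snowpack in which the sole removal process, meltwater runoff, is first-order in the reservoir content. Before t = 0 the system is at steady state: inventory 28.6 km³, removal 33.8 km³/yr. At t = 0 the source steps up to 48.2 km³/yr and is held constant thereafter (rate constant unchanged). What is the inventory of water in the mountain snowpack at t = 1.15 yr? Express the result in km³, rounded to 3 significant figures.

τ = M₀/F₀ = 28.6/33.8 = 0.8462 yr; rate constant k = 1/τ.
New steady state M_∞ = F₁/k = F₁·τ = 48.2 × 0.8462 = 40.785 km³.
M(t) = M_∞ + (M₀ − M_∞)·e^(−t/τ); t/τ = 1.15/0.8462 = 1.359, so e^(−t/τ) = 0.2569.
M(t) = 40.785 − 12.18 × 0.2569 = 37.654 km³.

37.7 km³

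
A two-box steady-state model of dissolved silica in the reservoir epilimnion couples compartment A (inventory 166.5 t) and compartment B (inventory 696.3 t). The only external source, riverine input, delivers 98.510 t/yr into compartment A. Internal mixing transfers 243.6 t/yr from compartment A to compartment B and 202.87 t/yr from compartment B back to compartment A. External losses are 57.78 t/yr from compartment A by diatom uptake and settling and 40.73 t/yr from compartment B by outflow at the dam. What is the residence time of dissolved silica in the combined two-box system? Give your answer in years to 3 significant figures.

Treat the two boxes together as one reservoir: the mixing fluxes between them are internal recycling, so τ = ΣM / Σ(external losses).
M_total = 166.5 + 696.3 = 862.80 t.
ΣF_external_out = 57.78 + 40.73 = 98.510 t/yr.
τ = M_total / ΣF_ext = 862.80 / 98.510 = 8.759 yr.

8.76 yr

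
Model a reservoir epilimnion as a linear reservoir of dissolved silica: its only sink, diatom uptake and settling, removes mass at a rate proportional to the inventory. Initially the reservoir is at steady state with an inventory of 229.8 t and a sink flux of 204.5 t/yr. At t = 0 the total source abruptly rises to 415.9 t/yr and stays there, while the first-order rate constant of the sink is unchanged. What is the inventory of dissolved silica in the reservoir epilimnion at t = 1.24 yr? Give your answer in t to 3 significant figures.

τ = M₀/F₀ = 229.8/204.5 = 1.124 yr; rate constant k = 1/τ.
New steady state M_∞ = F₁/k = F₁·τ = 415.9 × 1.124 = 467.35 t.
M(t) = M_∞ + (M₀ − M_∞)·e^(−t/τ); t/τ = 1.24/1.124 = 1.103, so e^(−t/τ) = 0.3317.
M(t) = 467.35 − 237.6 × 0.3317 = 388.55 t.

389 t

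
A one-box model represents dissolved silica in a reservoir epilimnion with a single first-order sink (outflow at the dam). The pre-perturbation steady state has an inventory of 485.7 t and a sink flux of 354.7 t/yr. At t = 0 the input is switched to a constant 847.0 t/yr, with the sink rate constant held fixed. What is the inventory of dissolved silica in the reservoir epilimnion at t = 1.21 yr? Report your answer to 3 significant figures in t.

881 t

Residence time τ = M₀/F₀ = 1.369 yr. The eventual steady state is M_∞ = M₀·(F₁/F₀) = 485.7 × 847.0/354.7 = 1159.8 t.
The anomaly ΔM(t) = M(t) − M_∞ decays as ΔM₀·e^(−t/τ) with ΔM₀ = 485.7 − 1159.8 = −674.1 t.
At t = 1.21 yr, e^(−t/τ) = e^(−0.8836) = 0.4133, so ΔM = −278.6 t and M = 1159.8 − 278.6 = 881.22 t.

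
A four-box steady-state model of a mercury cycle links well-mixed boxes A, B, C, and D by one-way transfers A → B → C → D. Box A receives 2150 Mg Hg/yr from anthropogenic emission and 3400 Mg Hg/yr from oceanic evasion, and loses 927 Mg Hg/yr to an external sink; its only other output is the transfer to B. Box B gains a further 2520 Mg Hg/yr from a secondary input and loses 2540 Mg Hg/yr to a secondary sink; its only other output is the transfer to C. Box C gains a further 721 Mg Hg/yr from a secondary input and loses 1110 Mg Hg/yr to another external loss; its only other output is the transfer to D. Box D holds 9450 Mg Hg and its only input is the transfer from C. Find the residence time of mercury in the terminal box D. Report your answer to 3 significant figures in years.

Box A: F(A→B) = (2150 + 3400) − 927 = 4623.0 Mg Hg/yr.
Box B: F(B→C) = (4623.0 + 2520) − 2540 = 4603.0 Mg Hg/yr.
Box C: F(C→D) = (4603.0 + 721) − 1110 = 4214.0 Mg Hg/yr.
Box D throughput = its input = 4214.0 Mg Hg/yr; τ = 9450 / 4214.0 = 2.243 yr.

2.24 yr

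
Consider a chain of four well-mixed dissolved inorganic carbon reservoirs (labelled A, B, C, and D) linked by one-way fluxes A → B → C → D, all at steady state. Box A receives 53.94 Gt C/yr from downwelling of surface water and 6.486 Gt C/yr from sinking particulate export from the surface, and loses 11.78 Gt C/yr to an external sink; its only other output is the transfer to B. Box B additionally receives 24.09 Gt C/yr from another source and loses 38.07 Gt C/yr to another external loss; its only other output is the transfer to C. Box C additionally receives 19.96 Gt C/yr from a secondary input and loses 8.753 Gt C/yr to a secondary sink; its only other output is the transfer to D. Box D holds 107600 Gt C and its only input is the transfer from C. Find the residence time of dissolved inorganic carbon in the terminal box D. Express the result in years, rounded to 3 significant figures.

2350 yr

Box A: F(A→B) = (53.94 + 6.486) − 11.78 = 48.646 Gt C/yr.
Box B: F(B→C) = (48.646 + 24.09) − 38.07 = 34.666 Gt C/yr.
Box C: F(C→D) = (34.666 + 19.96) − 8.753 = 45.873 Gt C/yr.
Box D throughput = its input = 45.873 Gt C/yr; τ = 107600 / 45.873 = 2346 yr.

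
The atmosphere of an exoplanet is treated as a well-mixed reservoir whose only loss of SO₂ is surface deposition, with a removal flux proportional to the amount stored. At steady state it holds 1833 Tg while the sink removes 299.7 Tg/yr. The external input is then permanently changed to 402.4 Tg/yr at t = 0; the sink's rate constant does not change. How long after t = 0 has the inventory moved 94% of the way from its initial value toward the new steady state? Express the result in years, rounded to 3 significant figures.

τ = M₀/F₀ = 1833/299.7 = 6.116 yr.
The remaining gap fraction is e^(−t/τ); 94% covered ⇒ e^(−t/τ) = 0.0600.
t = −τ ln(0.0600) = 6.116 × 2.813 = 17.21 yr.

17.2 yr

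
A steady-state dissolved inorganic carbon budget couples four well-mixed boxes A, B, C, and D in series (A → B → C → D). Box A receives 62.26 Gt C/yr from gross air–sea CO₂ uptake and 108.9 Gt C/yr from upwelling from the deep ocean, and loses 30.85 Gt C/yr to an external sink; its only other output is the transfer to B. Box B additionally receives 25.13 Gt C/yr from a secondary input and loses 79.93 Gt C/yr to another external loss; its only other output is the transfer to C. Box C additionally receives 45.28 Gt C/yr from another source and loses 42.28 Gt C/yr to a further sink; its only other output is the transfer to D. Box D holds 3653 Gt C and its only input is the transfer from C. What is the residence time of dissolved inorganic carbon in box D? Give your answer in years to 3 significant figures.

41.3 yr

Box A: F(A→B) = (62.26 + 108.9) − 30.85 = 140.31 Gt C/yr.
Box B: F(B→C) = (140.31 + 25.13) − 79.93 = 85.510 Gt C/yr.
Box C: F(C→D) = (85.510 + 45.28) − 42.28 = 88.510 Gt C/yr.
Box D throughput = its input = 88.510 Gt C/yr; τ = 3653 / 88.510 = 41.27 yr.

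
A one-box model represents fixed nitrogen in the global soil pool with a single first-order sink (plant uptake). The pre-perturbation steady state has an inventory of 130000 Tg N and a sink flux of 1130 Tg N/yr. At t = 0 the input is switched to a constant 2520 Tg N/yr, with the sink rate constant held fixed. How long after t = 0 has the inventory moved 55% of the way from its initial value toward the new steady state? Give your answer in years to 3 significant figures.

τ = M₀/F₀ = 130000/1130 = 115.0 yr.
The remaining gap fraction is e^(−t/τ); 55% covered ⇒ e^(−t/τ) = 0.450.
t = −τ ln(0.450) = 115.0 × 0.7985 = 91.86 yr.

91.9 yr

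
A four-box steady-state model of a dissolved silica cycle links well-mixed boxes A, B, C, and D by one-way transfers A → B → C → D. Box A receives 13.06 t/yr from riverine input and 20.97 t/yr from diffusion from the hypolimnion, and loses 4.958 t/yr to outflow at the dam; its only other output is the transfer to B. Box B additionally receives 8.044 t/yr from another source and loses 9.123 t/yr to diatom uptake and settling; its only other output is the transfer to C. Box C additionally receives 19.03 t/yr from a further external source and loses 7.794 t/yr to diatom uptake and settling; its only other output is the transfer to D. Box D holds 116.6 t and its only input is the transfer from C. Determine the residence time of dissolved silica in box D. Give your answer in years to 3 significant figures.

2.97 yr

Box A: F(A→B) = (13.06 + 20.97) − 4.958 = 29.072 t/yr.
Box B: F(B→C) = (29.072 + 8.044) − 9.123 = 27.993 t/yr.
Box C: F(C→D) = (27.993 + 19.03) − 7.794 = 39.229 t/yr.
Box D throughput = its input = 39.229 t/yr; τ = 116.6 / 39.229 = 2.972 yr.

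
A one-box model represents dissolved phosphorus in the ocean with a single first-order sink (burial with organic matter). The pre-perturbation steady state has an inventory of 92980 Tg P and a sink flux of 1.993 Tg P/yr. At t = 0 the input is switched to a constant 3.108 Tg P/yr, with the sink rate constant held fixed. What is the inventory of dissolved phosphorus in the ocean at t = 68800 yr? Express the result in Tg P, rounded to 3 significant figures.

133000 Tg P

The sink rate constant is k = F₀/M₀ = 1.993/92980 = 2.143×10^-5 yr⁻¹.
Solving dM/dt = F₁ − kM with M(0) = M₀ gives M(t) = F₁/k + (M₀ − F₁/k)·e^(−kt).
F₁/k = 3.108/2.143×10^-5 = 145000 Tg P; kt = 2.143×10^-5 × 68800 = 1.475, e^(−kt) = 0.2288.
M(68800) = 145000 + (92980 − 145000) × 0.2288 = 145000 − 11900 = 133090 Tg P.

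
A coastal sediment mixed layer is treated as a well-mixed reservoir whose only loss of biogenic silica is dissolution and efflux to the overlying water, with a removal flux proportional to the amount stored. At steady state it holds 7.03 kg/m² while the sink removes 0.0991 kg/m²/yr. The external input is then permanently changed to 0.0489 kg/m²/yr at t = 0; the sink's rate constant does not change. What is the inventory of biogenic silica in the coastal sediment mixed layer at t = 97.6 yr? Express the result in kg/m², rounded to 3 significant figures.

τ = M₀/F₀ = 7.03/0.0991 = 70.94 yr; rate constant k = 1/τ.
New steady state M_∞ = F₁/k = F₁·τ = 0.0489 × 70.94 = 3.4689 kg/m².
M(t) = M_∞ + (M₀ − M_∞)·e^(−t/τ); t/τ = 97.6/70.94 = 1.376, so e^(−t/τ) = 0.2526.
M(t) = 3.4689 + 3.561 × 0.2526 = 4.3685 kg/m².

4.37 kg/m²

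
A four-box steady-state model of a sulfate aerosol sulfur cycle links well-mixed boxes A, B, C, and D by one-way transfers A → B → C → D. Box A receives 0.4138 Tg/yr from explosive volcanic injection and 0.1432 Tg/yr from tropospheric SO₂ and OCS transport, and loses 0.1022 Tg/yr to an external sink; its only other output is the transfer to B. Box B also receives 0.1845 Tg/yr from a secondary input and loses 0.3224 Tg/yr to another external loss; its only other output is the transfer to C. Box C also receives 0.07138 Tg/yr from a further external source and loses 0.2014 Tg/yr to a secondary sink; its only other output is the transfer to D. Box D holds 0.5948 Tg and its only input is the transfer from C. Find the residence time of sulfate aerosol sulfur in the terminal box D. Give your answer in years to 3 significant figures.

3.18 yr

Box A: F(A→B) = (0.4138 + 0.1432) − 0.1022 = 0.45480 Tg/yr.
Box B: F(B→C) = (0.45480 + 0.1845) − 0.3224 = 0.31690 Tg/yr.
Box C: F(C→D) = (0.31690 + 0.07138) − 0.2014 = 0.18688 Tg/yr.
Box D throughput = its input = 0.18688 Tg/yr; τ = 0.5948 / 0.18688 = 3.183 yr.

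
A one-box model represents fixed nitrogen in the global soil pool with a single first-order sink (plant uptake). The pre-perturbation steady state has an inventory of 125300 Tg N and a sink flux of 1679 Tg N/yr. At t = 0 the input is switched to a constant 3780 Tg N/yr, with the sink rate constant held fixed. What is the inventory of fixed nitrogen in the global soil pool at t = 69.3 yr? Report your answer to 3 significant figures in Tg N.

τ = M₀/F₀ = 125300/1679 = 74.63 yr; rate constant k = 1/τ.
New steady state M_∞ = F₁/k = F₁·τ = 3780 × 74.63 = 282090 Tg N.
M(t) = M_∞ + (M₀ − M_∞)·e^(−t/τ); t/τ = 69.3/74.63 = 0.9286, so e^(−t/τ) = 0.3951.
M(t) = 282090 − 156800 × 0.3951 = 220140 Tg N.

220000 Tg N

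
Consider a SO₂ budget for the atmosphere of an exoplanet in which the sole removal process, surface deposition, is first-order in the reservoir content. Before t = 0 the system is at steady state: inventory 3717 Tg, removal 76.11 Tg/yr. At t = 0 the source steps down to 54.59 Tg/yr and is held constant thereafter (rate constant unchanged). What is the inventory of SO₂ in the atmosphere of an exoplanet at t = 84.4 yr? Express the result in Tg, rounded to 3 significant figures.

2850 Tg

τ = M₀/F₀ = 3717/76.11 = 48.84 yr; rate constant k = 1/τ.
New steady state M_∞ = F₁/k = F₁·τ = 54.59 × 48.84 = 2666.0 Tg.
M(t) = M_∞ + (M₀ − M_∞)·e^(−t/τ); t/τ = 84.4/48.84 = 1.728, so e^(−t/τ) = 0.1776.
M(t) = 2666.0 + 1051 × 0.1776 = 2852.7 Tg.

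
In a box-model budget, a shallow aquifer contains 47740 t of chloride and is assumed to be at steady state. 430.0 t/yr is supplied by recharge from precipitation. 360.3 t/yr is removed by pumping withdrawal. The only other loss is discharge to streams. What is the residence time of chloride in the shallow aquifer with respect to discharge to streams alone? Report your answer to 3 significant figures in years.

At steady state ΣF_in = ΣF_out.
ΣF_in = 430.00 t/yr.
Discharge to streams flux = ΣF_in − (360.3) = 430.00 − 360.3 = 69.70 t/yr.
τ = M / F = 47740 / 69.70 = 684.9 yr.

685 yr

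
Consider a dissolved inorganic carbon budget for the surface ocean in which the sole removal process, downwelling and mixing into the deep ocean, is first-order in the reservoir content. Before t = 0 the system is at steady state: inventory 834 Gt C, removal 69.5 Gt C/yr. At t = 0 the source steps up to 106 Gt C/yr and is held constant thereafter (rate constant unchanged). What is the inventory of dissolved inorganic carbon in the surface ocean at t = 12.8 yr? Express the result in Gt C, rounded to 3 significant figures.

1120 Gt C

The sink rate constant is k = F₀/M₀ = 69.5/834 = 0.08333 yr⁻¹.
Solving dM/dt = F₁ − kM with M(0) = M₀ gives M(t) = F₁/k + (M₀ − F₁/k)·e^(−kt).
F₁/k = 106/0.08333 = 1272.0 Gt C; kt = 0.08333 × 12.8 = 1.067, e^(−kt) = 0.3442.
M(12.8) = 1272.0 + (834 − 1272.0) × 0.3442 = 1272.0 − 150.7 = 1121.3 Gt C.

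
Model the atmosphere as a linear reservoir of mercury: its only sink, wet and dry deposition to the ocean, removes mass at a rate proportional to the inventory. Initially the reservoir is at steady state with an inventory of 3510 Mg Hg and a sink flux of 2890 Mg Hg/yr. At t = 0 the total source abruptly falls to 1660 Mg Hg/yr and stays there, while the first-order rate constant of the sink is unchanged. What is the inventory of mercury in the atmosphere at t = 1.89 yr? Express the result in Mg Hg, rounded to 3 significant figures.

2330 Mg Hg

Residence time τ = M₀/F₀ = 1.215 yr. The eventual steady state is M_∞ = M₀·(F₁/F₀) = 3510 × 1660/2890 = 2016.1 Mg Hg.
The anomaly ΔM(t) = M(t) − M_∞ decays as ΔM₀·e^(−t/τ) with ΔM₀ = 3510 − 2016.1 = 1494 Mg Hg.
At t = 1.89 yr, e^(−t/τ) = e^(−1.556) = 0.2109, so ΔM = 315.1 Mg Hg and M = 2016.1 + 315.1 = 2331.3 Mg Hg.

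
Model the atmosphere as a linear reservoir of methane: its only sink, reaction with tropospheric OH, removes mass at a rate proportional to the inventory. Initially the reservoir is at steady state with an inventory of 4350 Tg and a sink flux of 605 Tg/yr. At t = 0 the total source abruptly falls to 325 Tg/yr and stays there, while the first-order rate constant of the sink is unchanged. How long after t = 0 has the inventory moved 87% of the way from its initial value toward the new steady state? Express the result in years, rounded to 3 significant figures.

τ = M₀/F₀ = 4350/605 = 7.190 yr.
The remaining gap fraction is e^(−t/τ); 87% covered ⇒ e^(−t/τ) = 0.130.
t = −τ ln(0.130) = 7.190 × 2.040 = 14.67 yr.

14.7 yr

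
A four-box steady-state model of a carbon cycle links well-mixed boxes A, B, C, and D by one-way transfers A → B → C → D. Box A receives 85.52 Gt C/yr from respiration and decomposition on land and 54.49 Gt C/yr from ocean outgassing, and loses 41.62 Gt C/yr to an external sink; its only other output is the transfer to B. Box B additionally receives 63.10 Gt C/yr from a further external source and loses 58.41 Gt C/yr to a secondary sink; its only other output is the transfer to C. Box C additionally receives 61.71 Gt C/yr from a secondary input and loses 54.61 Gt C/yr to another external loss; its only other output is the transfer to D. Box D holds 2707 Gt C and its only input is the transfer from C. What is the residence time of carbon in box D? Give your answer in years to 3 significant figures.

Box A: F(A→B) = (85.52 + 54.49) − 41.62 = 98.390 Gt C/yr.
Box B: F(B→C) = (98.390 + 63.10) − 58.41 = 103.08 Gt C/yr.
Box C: F(C→D) = (103.08 + 61.71) − 54.61 = 110.18 Gt C/yr.
Box D throughput = its input = 110.18 Gt C/yr; τ = 2707 / 110.18 = 24.57 yr.

24.6 yr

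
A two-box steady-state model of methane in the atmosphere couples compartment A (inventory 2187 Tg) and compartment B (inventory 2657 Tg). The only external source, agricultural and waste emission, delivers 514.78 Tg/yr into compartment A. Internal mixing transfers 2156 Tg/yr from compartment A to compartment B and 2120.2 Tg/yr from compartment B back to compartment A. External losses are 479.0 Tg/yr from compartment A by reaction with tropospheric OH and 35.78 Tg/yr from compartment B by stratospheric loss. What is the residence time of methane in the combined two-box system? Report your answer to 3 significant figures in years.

9.41 yr

For the system as a whole, the A↔B exchange is internal and contributes nothing to the throughput; only the external sinks remove mass.
M_total = 2187 + 2657 = 4844.0 Tg.
ΣF_external_out = 479.0 + 35.78 = 514.78 Tg/yr.
τ = M_total / ΣF_ext = 4844.0 / 514.78 = 9.410 yr.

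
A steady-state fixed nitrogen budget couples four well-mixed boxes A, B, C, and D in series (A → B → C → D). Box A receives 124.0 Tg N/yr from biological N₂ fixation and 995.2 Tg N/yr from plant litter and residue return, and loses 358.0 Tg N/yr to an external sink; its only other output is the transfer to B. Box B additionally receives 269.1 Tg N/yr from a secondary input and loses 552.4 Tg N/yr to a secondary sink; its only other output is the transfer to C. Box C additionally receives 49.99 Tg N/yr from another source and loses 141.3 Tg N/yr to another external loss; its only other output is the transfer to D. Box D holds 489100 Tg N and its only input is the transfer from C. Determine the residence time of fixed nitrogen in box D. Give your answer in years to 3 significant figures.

1270 yr

Box A: F(A→B) = (124.0 + 995.2) − 358.0 = 761.20 Tg N/yr.
Box B: F(B→C) = (761.20 + 269.1) − 552.4 = 477.90 Tg N/yr.
Box C: F(C→D) = (477.90 + 49.99) − 141.3 = 386.59 Tg N/yr.
Box D throughput = its input = 386.59 Tg N/yr; τ = 489100 / 386.59 = 1265 yr.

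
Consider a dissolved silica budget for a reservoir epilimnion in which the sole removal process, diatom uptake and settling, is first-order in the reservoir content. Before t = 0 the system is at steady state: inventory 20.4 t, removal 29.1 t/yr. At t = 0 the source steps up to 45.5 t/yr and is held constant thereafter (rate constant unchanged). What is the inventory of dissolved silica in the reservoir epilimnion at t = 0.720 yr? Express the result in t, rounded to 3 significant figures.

Residence time τ = M₀/F₀ = 0.7010 yr. The eventual steady state is M_∞ = M₀·(F₁/F₀) = 20.4 × 45.5/29.1 = 31.897 t.
The anomaly ΔM(t) = M(t) − M_∞ decays as ΔM₀·e^(−t/τ) with ΔM₀ = 20.4 − 31.897 = −11.50 t.
At t = 0.720 yr, e^(−t/τ) = e^(−1.027) = 0.3581, so ΔM = −4.117 t and M = 31.897 − 4.117 = 27.780 t.

27.8 t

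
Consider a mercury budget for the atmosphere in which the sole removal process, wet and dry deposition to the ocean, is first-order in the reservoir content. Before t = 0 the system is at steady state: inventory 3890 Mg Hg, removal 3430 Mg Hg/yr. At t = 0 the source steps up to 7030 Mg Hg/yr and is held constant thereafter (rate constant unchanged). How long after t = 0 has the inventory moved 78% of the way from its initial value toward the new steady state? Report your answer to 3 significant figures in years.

τ = M₀/F₀ = 3890/3430 = 1.134 yr.
The remaining gap fraction is e^(−t/τ); 78% covered ⇒ e^(−t/τ) = 0.220.
t = −τ ln(0.220) = 1.134 × 1.514 = 1.717 yr.

1.72 yr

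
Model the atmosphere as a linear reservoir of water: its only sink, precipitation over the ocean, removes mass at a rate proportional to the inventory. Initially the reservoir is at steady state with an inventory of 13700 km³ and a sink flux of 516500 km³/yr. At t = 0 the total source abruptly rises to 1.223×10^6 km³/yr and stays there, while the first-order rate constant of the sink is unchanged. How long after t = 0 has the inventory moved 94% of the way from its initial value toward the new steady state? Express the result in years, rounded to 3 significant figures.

τ = M₀/F₀ = 13700/516500 = 0.02652 yr.
The remaining gap fraction is e^(−t/τ); 94% covered ⇒ e^(−t/τ) = 0.0600.
t = −τ ln(0.0600) = 0.02652 × 2.813 = 0.07462 yr.

0.0746 yr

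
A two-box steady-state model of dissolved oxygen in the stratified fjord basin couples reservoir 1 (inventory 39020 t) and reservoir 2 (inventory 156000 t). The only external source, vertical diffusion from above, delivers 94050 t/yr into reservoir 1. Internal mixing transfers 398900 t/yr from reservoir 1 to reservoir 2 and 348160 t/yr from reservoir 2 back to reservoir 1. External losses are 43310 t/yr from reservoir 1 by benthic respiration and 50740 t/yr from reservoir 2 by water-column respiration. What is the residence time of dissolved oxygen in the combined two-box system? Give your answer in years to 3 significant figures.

Treat the two boxes together as one reservoir: the mixing fluxes between them are internal recycling, so τ = ΣM / Σ(external losses).
M_total = 39020 + 156000 = 195020 t.
ΣF_external_out = 43310 + 50740 = 94050 t/yr.
τ = M_total / ΣF_ext = 195020 / 94050 = 2.074 yr.

2.07 yr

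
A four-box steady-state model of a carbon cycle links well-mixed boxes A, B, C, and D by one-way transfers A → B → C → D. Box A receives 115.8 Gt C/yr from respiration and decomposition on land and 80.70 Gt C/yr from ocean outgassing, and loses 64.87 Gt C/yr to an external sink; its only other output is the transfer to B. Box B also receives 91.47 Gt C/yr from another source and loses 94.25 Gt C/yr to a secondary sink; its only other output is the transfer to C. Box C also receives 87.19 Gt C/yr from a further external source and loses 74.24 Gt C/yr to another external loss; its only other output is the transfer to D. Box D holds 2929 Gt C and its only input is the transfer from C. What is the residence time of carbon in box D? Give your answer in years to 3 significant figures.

Box A: F(A→B) = (115.8 + 80.70) − 64.87 = 131.63 Gt C/yr.
Box B: F(B→C) = (131.63 + 91.47) − 94.25 = 128.85 Gt C/yr.
Box C: F(C→D) = (128.85 + 87.19) − 74.24 = 141.80 Gt C/yr.
Box D throughput = its input = 141.80 Gt C/yr; τ = 2929 / 141.80 = 20.66 yr.

20.7 yr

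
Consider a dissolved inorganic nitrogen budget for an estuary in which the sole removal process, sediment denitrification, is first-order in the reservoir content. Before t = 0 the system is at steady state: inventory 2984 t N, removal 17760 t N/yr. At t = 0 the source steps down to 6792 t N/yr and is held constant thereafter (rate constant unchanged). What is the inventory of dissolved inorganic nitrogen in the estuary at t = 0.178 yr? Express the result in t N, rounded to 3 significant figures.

1780 t N

Residence time τ = M₀/F₀ = 0.1680 yr. The eventual steady state is M_∞ = M₀·(F₁/F₀) = 2984 × 6792/17760 = 1141.2 t N.
The anomaly ΔM(t) = M(t) − M_∞ decays as ΔM₀·e^(−t/τ) with ΔM₀ = 2984 − 1141.2 = 1843 t N.
At t = 0.178 yr, e^(−t/τ) = e^(−1.059) = 0.3467, so ΔM = 638.8 t N and M = 1141.2 + 638.8 = 1780.0 t N.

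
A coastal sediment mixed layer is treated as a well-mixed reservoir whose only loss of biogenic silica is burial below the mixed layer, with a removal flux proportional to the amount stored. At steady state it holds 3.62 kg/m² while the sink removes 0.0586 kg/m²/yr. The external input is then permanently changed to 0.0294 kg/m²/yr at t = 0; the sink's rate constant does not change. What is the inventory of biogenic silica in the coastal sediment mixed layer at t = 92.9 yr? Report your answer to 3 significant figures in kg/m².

Residence time τ = M₀/F₀ = 61.77 yr. The eventual steady state is M_∞ = M₀·(F₁/F₀) = 3.62 × 0.0294/0.0586 = 1.8162 kg/m².
The anomaly ΔM(t) = M(t) − M_∞ decays as ΔM₀·e^(−t/τ) with ΔM₀ = 3.62 − 1.8162 = 1.804 kg/m².
At t = 92.9 yr, e^(−t/τ) = e^(−1.504) = 0.2223, so ΔM = 0.4009 kg/m² and M = 1.8162 + 0.4009 = 2.2171 kg/m².

2.22 kg/m²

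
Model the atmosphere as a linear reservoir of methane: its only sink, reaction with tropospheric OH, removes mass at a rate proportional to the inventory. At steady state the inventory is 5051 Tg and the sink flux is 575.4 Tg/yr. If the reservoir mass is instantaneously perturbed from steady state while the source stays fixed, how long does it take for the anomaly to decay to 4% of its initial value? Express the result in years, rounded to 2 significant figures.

For a linear reservoir the anomaly decays as exp(−t/τ) with τ = M/F = 5051/575.4 = 8.778 yr.
exp(−t/τ) = 0.04 ⇒ t = −τ ln(0.04) = 8.778 × 3.219 = 28.26 yr.

28 yr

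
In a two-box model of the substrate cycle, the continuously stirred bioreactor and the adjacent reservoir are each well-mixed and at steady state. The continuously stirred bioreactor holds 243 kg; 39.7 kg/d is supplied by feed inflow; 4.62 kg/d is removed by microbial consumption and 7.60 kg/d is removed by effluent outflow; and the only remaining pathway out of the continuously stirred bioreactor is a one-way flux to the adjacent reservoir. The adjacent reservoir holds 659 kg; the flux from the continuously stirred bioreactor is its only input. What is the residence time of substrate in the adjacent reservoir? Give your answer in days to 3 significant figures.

Balance the continuously stirred bioreactor: ΣF_in = 39.700 kg/d.
Flux to the adjacent reservoir = ΣF_in − (4.62 + 7.60) = 27.480 kg/d.
At steady state the output of the adjacent reservoir equals its input, 27.480 kg/d.
τ = M / F = 659 / 27.480 = 23.98 d.

24.0 d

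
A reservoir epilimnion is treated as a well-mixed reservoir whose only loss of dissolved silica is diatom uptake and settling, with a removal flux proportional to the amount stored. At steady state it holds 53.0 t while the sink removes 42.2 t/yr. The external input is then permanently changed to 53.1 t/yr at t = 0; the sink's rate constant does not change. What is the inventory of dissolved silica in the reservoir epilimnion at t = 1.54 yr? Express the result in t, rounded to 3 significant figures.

62.7 t

Residence time τ = M₀/F₀ = 1.256 yr. The eventual steady state is M_∞ = M₀·(F₁/F₀) = 53.0 × 53.1/42.2 = 66.690 t.
The anomaly ΔM(t) = M(t) − M_∞ decays as ΔM₀·e^(−t/τ) with ΔM₀ = 53.0 − 66.690 = −13.69 t.
At t = 1.54 yr, e^(−t/τ) = e^(−1.226) = 0.2934, so ΔM = −4.017 t and M = 66.690 − 4.017 = 62.673 t.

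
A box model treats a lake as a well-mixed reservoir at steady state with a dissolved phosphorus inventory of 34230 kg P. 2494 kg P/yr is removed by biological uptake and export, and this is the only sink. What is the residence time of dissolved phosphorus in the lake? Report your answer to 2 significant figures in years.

τ = M / F = 34230 / 2494 = 13.72 yr.

14 yr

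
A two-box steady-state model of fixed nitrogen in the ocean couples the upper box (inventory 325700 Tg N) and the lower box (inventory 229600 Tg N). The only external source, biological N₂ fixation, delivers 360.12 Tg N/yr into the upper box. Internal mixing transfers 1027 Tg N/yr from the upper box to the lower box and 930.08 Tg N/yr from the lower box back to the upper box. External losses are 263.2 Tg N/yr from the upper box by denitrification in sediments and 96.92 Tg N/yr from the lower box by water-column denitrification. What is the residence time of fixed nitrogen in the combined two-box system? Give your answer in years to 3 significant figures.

1540 yr

For the system as a whole, the A↔B exchange is internal and contributes nothing to the throughput; only the external sinks remove mass.
M_total = 325700 + 229600 = 555300 Tg N.
ΣF_external_out = 263.2 + 96.92 = 360.12 Tg N/yr.
τ = M_total / ΣF_ext = 555300 / 360.12 = 1542 yr.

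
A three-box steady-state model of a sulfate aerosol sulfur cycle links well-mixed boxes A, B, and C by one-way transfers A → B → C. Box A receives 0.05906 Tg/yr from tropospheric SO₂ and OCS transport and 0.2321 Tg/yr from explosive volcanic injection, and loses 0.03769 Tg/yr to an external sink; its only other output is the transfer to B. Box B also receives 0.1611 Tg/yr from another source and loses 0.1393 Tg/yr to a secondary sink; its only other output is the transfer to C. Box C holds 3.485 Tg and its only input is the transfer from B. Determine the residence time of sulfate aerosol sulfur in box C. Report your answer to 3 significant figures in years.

Box A: F(A→B) = (0.05906 + 0.2321) − 0.03769 = 0.25347 Tg/yr.
Box B: F(B→C) = (0.25347 + 0.1611) − 0.1393 = 0.27527 Tg/yr.
Box C throughput = its input = 0.27527 Tg/yr; τ = 3.485 / 0.27527 = 12.66 yr.

12.7 yr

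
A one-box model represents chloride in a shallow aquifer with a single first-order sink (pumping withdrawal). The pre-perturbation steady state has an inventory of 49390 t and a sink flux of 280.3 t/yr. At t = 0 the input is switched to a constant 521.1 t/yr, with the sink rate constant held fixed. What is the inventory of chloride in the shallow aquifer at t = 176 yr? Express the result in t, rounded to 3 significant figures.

The sink rate constant is k = F₀/M₀ = 280.3/49390 = 0.005675 yr⁻¹.
Solving dM/dt = F₁ − kM with M(0) = M₀ gives M(t) = F₁/k + (M₀ − F₁/k)·e^(−kt).
F₁/k = 521.1/0.005675 = 91820 t; kt = 0.005675 × 176 = 0.9988, e^(−kt) = 0.3683.
M(176) = 91820 + (49390 − 91820) × 0.3683 = 91820 − 15630 = 76193 t.

76200 t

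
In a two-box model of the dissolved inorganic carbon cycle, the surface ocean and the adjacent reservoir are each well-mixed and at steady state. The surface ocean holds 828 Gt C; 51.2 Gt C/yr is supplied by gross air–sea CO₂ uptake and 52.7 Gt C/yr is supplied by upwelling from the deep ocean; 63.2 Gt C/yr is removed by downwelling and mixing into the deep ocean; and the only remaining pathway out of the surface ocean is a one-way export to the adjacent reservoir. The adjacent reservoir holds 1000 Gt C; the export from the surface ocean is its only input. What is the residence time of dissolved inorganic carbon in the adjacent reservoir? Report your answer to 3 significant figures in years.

Balance the surface ocean: ΣF_in = 51.2 + 52.7 = 103.90 Gt C/yr.
Export to the adjacent reservoir = ΣF_in − (63.2) = 40.700 Gt C/yr.
At steady state the output of the adjacent reservoir equals its input, 40.700 Gt C/yr.
τ = M / F = 1000 / 40.700 = 24.57 yr.

24.6 yr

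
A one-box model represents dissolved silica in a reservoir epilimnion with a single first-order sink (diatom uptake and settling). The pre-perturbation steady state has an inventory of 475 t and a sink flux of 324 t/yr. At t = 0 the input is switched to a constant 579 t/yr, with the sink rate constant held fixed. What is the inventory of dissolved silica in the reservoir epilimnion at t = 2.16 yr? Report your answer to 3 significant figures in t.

The sink rate constant is k = F₀/M₀ = 324/475 = 0.6821 yr⁻¹.
Solving dM/dt = F₁ − kM with M(0) = M₀ gives M(t) = F₁/k + (M₀ − F₁/k)·e^(−kt).
F₁/k = 579/0.6821 = 848.84 t; kt = 0.6821 × 2.16 = 1.473, e^(−kt) = 0.2292.
M(2.16) = 848.84 + (475 − 848.84) × 0.2292 = 848.84 − 85.67 = 763.17 t.

763 t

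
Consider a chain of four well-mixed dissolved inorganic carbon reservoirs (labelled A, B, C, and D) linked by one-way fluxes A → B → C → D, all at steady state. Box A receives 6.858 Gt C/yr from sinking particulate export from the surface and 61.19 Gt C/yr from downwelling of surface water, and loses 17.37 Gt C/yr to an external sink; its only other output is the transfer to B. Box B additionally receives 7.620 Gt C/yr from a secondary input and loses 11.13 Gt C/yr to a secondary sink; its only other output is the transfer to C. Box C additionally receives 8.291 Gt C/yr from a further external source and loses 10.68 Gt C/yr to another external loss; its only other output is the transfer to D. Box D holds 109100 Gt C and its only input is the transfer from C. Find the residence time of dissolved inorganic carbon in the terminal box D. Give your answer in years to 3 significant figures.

2440 yr

Box A: F(A→B) = (6.858 + 61.19) − 17.37 = 50.678 Gt C/yr.
Box B: F(B→C) = (50.678 + 7.620) − 11.13 = 47.168 Gt C/yr.
Box C: F(C→D) = (47.168 + 8.291) − 10.68 = 44.779 Gt C/yr.
Box D throughput = its input = 44.779 Gt C/yr; τ = 109100 / 44.779 = 2436 yr.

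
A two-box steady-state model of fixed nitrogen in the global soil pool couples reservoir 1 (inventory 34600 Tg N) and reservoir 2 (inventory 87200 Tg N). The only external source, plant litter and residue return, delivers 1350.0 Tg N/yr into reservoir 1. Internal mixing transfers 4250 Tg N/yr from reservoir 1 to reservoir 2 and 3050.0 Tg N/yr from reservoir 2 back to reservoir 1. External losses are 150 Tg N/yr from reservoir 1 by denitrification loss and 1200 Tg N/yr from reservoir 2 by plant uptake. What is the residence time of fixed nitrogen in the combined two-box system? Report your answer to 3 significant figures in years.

90.2 yr

Residence time in the combined system uses the total inventory and the total *external* removal — internal exchanges between the two boxes cancel.
M_total = 34600 + 87200 = 121800 Tg N.
ΣF_external_out = 150 + 1200 = 1350.0 Tg N/yr.
τ = M_total / ΣF_ext = 121800 / 1350.0 = 90.22 yr.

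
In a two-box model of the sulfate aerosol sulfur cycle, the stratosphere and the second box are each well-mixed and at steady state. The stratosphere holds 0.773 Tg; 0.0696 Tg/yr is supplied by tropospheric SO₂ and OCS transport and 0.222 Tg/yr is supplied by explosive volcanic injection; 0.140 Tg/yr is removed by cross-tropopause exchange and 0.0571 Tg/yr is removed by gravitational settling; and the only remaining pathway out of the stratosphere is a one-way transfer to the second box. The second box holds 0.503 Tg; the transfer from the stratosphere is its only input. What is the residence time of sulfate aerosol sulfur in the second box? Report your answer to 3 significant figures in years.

5.32 yr

Balance the stratosphere: ΣF_in = 0.0696 + 0.222 = 0.29160 Tg/yr.
Transfer to the second box = ΣF_in − (0.140 + 0.0571) = 0.094500 Tg/yr.
At steady state the output of the second box equals its input, 0.094500 Tg/yr.
τ = M / F = 0.503 / 0.094500 = 5.323 yr.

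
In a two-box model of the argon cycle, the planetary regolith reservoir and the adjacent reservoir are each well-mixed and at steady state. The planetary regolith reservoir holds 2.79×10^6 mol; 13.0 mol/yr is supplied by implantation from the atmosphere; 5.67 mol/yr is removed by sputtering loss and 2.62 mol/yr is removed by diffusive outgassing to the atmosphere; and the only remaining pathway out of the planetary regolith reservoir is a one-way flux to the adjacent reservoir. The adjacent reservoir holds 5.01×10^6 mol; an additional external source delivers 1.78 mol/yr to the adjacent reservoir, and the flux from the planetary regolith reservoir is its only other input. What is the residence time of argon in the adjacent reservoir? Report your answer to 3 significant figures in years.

772000 yr

Balance the planetary regolith reservoir: ΣF_in = 13.000 mol/yr.
Flux to the adjacent reservoir = ΣF_in − (5.67 + 2.62) = 4.7100 mol/yr.
Total input to the adjacent reservoir = 4.7100 + 1.78 = 6.4900 mol/yr; at steady state this equals its total output.
τ = M / F = 5.01×10^6 / 6.4900 = 772000 yr.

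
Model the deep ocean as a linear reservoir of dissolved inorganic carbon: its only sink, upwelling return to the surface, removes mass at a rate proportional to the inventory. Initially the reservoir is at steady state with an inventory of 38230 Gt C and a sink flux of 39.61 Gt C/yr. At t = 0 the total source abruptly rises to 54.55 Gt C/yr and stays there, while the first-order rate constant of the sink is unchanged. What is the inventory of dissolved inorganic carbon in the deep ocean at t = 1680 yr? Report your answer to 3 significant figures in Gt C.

50100 Gt C

The sink rate constant is k = F₀/M₀ = 39.61/38230 = 0.001036 yr⁻¹.
Solving dM/dt = F₁ − kM with M(0) = M₀ gives M(t) = F₁/k + (M₀ − F₁/k)·e^(−kt).
F₁/k = 54.55/0.001036 = 52649 Gt C; kt = 0.001036 × 1680 = 1.741, e^(−kt) = 0.1754.
M(1680) = 52649 + (38230 − 52649) × 0.1754 = 52649 − 2529 = 50120 Gt C.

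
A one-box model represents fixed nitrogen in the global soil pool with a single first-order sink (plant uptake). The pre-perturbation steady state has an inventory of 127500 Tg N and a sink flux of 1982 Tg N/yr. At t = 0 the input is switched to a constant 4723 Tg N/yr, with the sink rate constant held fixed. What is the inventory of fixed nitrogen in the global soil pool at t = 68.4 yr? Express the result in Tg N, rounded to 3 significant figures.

243000 Tg N

τ = M₀/F₀ = 127500/1982 = 64.33 yr; rate constant k = 1/τ.
New steady state M_∞ = F₁/k = F₁·τ = 4723 × 64.33 = 303830 Tg N.
M(t) = M_∞ + (M₀ − M_∞)·e^(−t/τ); t/τ = 68.4/64.33 = 1.063, so e^(−t/τ) = 0.3453.
M(t) = 303830 − 176300 × 0.3453 = 242940 Tg N.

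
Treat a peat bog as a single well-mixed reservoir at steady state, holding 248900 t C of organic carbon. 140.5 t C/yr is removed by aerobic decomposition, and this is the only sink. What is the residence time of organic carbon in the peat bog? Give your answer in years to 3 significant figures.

τ = M / F = 248900 / 140.5 = 1772 yr.

1770 yr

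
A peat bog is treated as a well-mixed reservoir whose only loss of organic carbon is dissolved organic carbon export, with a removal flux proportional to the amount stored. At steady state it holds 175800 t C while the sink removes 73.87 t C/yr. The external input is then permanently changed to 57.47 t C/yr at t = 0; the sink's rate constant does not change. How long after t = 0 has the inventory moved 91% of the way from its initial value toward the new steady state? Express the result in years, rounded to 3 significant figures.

τ = M₀/F₀ = 175800/73.87 = 2380 yr.
The remaining gap fraction is e^(−t/τ); 91% covered ⇒ e^(−t/τ) = 0.0900.
t = −τ ln(0.0900) = 2380 × 2.408 = 5731 yr.

5730 yr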